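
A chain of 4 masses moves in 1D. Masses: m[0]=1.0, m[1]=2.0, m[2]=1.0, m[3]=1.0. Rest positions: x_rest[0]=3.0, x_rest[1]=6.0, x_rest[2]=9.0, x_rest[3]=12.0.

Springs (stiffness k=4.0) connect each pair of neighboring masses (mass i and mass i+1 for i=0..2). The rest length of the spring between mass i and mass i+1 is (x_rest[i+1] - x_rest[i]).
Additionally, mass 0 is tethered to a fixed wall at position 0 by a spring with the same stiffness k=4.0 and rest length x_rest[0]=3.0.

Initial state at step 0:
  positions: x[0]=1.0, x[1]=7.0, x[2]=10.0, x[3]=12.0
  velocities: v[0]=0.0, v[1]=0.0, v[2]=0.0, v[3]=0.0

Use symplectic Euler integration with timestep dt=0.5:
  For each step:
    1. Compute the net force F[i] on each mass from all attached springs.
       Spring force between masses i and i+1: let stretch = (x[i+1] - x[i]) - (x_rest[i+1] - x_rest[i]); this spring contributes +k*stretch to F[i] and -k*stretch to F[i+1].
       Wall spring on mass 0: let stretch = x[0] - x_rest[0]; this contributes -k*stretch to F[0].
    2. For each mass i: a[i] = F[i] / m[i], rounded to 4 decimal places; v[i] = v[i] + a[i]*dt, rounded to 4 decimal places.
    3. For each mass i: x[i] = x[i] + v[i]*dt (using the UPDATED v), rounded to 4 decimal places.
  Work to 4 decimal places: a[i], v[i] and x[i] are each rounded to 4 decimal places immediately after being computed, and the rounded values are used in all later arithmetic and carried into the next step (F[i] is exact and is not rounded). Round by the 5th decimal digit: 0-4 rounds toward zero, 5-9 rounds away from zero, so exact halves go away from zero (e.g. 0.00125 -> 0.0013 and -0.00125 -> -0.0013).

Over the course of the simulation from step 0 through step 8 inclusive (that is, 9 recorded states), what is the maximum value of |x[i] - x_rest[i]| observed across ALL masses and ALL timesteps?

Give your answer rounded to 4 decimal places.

Answer: 3.0000

Derivation:
Step 0: x=[1.0000 7.0000 10.0000 12.0000] v=[0.0000 0.0000 0.0000 0.0000]
Step 1: x=[6.0000 5.5000 9.0000 13.0000] v=[10.0000 -3.0000 -2.0000 2.0000]
Step 2: x=[4.5000 6.0000 8.5000 13.0000] v=[-3.0000 1.0000 -1.0000 0.0000]
Step 3: x=[0.0000 7.0000 10.0000 11.5000] v=[-9.0000 2.0000 3.0000 -3.0000]
Step 4: x=[2.5000 6.0000 10.0000 11.5000] v=[5.0000 -2.0000 0.0000 0.0000]
Step 5: x=[6.0000 5.2500 7.5000 13.0000] v=[7.0000 -1.5000 -5.0000 3.0000]
Step 6: x=[2.7500 6.0000 8.2500 12.0000] v=[-6.5000 1.5000 1.5000 -2.0000]
Step 7: x=[0.0000 6.2500 10.5000 10.2500] v=[-5.5000 0.5000 4.5000 -3.5000]
Step 8: x=[3.5000 5.5000 8.2500 11.7500] v=[7.0000 -1.5000 -4.5000 3.0000]
Max displacement = 3.0000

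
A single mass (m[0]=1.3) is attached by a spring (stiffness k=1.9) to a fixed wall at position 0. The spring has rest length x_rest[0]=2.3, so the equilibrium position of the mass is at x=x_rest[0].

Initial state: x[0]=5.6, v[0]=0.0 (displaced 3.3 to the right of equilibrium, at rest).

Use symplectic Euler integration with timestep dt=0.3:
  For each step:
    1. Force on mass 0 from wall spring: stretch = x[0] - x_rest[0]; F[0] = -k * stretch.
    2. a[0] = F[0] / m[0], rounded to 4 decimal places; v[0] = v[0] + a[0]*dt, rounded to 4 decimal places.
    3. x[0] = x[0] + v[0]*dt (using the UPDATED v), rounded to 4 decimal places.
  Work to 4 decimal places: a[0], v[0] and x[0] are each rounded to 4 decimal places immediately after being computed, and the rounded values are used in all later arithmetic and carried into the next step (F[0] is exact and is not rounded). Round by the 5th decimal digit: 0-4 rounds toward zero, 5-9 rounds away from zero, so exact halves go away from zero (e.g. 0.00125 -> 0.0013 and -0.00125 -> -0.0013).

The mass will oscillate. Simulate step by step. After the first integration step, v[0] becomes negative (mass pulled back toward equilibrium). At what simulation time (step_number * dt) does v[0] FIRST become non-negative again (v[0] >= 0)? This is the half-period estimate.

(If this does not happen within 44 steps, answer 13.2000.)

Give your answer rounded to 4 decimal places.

Answer: 2.7000

Derivation:
Step 0: x=[5.6000] v=[0.0000]
Step 1: x=[5.1659] v=[-1.4469]
Step 2: x=[4.3549] v=[-2.7035]
Step 3: x=[3.2736] v=[-3.6045]
Step 4: x=[2.0642] v=[-4.0314]
Step 5: x=[0.8858] v=[-3.9280]
Step 6: x=[-0.1066] v=[-3.3079]
Step 7: x=[-0.7824] v=[-2.2527]
Step 8: x=[-1.0528] v=[-0.9012]
Step 9: x=[-0.8821] v=[0.5689]
First v>=0 after going negative at step 9, time=2.7000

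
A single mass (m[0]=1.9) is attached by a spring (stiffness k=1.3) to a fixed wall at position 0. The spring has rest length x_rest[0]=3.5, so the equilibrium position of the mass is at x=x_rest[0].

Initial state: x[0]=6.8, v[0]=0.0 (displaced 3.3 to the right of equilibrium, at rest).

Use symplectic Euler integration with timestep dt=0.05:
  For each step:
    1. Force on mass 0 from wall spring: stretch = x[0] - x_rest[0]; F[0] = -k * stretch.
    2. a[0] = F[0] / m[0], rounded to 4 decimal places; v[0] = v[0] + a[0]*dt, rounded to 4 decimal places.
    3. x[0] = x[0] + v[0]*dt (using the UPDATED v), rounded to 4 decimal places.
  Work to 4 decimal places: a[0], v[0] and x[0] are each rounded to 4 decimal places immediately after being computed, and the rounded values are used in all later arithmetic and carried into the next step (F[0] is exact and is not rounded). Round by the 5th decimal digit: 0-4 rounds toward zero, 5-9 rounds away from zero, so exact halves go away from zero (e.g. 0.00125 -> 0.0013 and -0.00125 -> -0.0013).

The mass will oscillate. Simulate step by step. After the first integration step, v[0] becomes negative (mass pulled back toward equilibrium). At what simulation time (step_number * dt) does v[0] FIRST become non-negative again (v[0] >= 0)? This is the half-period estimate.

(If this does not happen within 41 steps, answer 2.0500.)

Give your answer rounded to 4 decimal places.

Answer: 2.0500

Derivation:
Step 0: x=[6.8000] v=[0.0000]
Step 1: x=[6.7944] v=[-0.1129]
Step 2: x=[6.7831] v=[-0.2256]
Step 3: x=[6.7662] v=[-0.3379]
Step 4: x=[6.7437] v=[-0.4496]
Step 5: x=[6.7157] v=[-0.5606]
Step 6: x=[6.6822] v=[-0.6706]
Step 7: x=[6.6432] v=[-0.7795]
Step 8: x=[6.5989] v=[-0.8870]
Step 9: x=[6.5493] v=[-0.9930]
Step 10: x=[6.4944] v=[-1.0973]
Step 11: x=[6.4344] v=[-1.1997]
Step 12: x=[6.3694] v=[-1.3001]
Step 13: x=[6.2995] v=[-1.3983]
Step 14: x=[6.2248] v=[-1.4941]
Step 15: x=[6.1454] v=[-1.5873]
Step 16: x=[6.0615] v=[-1.6778]
Step 17: x=[5.9732] v=[-1.7654]
Step 18: x=[5.8807] v=[-1.8500]
Step 19: x=[5.7841] v=[-1.9314]
Step 20: x=[5.6836] v=[-2.0095]
Step 21: x=[5.5794] v=[-2.0842]
Step 22: x=[5.4716] v=[-2.1553]
Step 23: x=[5.3605] v=[-2.2228]
Step 24: x=[5.2462] v=[-2.2865]
Step 25: x=[5.1289] v=[-2.3462]
Step 26: x=[5.0088] v=[-2.4019]
Step 27: x=[4.8861] v=[-2.4535]
Step 28: x=[4.7611] v=[-2.5009]
Step 29: x=[4.6339] v=[-2.5440]
Step 30: x=[4.5048] v=[-2.5828]
Step 31: x=[4.3739] v=[-2.6172]
Step 32: x=[4.2415] v=[-2.6471]
Step 33: x=[4.1079] v=[-2.6725]
Step 34: x=[3.9732] v=[-2.6933]
Step 35: x=[3.8377] v=[-2.7095]
Step 36: x=[3.7016] v=[-2.7211]
Step 37: x=[3.5652] v=[-2.7280]
Step 38: x=[3.4287] v=[-2.7302]
Step 39: x=[3.2923] v=[-2.7278]
Step 40: x=[3.1563] v=[-2.7207]
Step 41: x=[3.0209] v=[-2.7089]
v[0] did not become non-negative within 41 steps; using fallback time=2.0500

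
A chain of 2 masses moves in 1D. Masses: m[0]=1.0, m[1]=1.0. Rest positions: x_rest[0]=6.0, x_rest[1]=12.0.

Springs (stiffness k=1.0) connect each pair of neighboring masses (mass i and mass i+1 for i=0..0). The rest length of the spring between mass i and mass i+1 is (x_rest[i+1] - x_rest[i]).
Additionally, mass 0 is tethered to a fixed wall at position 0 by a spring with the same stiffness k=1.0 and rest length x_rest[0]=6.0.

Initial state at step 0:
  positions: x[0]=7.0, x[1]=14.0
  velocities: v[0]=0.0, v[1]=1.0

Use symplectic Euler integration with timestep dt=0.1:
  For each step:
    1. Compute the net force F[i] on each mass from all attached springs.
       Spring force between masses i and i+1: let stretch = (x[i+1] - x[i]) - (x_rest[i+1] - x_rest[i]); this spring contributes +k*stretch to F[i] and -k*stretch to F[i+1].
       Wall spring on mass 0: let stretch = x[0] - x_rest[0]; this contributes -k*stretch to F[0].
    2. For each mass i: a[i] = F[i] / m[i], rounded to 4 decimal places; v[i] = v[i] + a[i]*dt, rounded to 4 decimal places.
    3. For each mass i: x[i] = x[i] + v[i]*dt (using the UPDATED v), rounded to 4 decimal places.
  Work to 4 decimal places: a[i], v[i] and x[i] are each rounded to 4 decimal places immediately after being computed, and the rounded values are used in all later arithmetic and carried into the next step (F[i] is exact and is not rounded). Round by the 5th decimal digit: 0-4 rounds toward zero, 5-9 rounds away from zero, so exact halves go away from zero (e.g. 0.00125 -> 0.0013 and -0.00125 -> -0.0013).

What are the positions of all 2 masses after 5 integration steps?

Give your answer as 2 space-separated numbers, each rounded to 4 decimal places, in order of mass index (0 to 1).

Step 0: x=[7.0000 14.0000] v=[0.0000 1.0000]
Step 1: x=[7.0000 14.0900] v=[0.0000 0.9000]
Step 2: x=[7.0009 14.1691] v=[0.0090 0.7910]
Step 3: x=[7.0035 14.2365] v=[0.0257 0.6742]
Step 4: x=[7.0084 14.2916] v=[0.0487 0.5509]
Step 5: x=[7.0160 14.3339] v=[0.0762 0.4226]

Answer: 7.0160 14.3339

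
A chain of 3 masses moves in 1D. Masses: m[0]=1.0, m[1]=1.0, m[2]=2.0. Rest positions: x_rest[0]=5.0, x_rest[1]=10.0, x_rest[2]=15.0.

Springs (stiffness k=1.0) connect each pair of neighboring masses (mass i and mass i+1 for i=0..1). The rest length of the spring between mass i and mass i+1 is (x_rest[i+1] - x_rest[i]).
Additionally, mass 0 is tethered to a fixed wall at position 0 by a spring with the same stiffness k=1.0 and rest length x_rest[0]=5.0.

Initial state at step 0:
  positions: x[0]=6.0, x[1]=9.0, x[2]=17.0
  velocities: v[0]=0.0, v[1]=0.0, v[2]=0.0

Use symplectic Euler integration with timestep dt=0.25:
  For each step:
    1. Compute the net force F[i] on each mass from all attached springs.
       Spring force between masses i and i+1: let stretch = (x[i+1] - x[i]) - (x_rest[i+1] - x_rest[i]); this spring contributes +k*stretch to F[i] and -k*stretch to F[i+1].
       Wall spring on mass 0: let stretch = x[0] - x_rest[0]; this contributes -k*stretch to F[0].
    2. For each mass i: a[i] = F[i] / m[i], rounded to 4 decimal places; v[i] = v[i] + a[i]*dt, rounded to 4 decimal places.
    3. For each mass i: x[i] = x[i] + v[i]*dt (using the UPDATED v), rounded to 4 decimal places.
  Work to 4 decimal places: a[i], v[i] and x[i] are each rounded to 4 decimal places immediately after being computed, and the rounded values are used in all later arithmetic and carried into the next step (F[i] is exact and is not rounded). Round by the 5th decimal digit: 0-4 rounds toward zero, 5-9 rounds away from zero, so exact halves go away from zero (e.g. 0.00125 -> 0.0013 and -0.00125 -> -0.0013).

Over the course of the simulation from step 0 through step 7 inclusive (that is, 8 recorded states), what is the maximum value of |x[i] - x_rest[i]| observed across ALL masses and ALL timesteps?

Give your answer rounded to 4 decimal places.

Answer: 2.5235

Derivation:
Step 0: x=[6.0000 9.0000 17.0000] v=[0.0000 0.0000 0.0000]
Step 1: x=[5.8125 9.3125 16.9063] v=[-0.7500 1.2500 -0.3750]
Step 2: x=[5.4805 9.8809 16.7315] v=[-1.3281 2.2735 -0.6992]
Step 3: x=[5.0810 10.6024 16.4989] v=[-1.5981 2.8861 -0.9305]
Step 4: x=[4.7090 11.3474 16.2383] v=[-1.4880 2.9799 -1.0426]
Step 5: x=[4.4576 11.9832 15.9811] v=[-1.0057 2.5430 -1.0290]
Step 6: x=[4.3979 12.3985 15.7552] v=[-0.2387 1.6611 -0.9037]
Step 7: x=[4.5634 12.5235 15.5806] v=[0.6620 0.5001 -0.6983]
Max displacement = 2.5235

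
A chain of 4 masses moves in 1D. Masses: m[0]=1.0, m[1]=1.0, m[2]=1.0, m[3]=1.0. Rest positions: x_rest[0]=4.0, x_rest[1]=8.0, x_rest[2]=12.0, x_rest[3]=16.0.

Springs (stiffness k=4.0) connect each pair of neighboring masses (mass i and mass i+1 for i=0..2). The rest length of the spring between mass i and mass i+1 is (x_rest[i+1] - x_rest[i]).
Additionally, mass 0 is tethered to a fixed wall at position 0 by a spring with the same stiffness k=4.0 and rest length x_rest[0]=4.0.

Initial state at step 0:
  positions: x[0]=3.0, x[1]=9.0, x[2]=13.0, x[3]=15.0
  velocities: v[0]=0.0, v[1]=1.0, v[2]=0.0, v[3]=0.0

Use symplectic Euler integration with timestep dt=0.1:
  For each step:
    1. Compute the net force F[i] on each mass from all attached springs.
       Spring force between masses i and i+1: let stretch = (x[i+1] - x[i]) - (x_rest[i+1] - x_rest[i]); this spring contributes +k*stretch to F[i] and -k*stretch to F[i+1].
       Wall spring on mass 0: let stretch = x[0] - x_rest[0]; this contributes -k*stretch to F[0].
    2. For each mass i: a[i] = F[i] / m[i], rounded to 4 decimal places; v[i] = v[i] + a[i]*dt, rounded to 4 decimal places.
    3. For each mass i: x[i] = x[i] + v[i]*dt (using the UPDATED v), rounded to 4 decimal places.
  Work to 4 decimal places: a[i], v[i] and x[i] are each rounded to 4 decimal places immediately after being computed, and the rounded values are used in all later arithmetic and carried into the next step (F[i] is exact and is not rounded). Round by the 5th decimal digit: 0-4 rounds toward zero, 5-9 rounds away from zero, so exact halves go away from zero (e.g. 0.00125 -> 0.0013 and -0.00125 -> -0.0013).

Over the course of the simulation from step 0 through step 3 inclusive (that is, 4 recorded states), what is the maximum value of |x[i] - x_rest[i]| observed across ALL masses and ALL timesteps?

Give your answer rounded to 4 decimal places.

Step 0: x=[3.0000 9.0000 13.0000 15.0000] v=[0.0000 1.0000 0.0000 0.0000]
Step 1: x=[3.1200 9.0200 12.9200 15.0800] v=[1.2000 0.2000 -0.8000 0.8000]
Step 2: x=[3.3512 8.9600 12.7704 15.2336] v=[2.3120 -0.6000 -1.4960 1.5360]
Step 3: x=[3.6727 8.8281 12.5669 15.4487] v=[3.2150 -1.3194 -2.0349 2.1507]
Max displacement = 1.0200

Answer: 1.0200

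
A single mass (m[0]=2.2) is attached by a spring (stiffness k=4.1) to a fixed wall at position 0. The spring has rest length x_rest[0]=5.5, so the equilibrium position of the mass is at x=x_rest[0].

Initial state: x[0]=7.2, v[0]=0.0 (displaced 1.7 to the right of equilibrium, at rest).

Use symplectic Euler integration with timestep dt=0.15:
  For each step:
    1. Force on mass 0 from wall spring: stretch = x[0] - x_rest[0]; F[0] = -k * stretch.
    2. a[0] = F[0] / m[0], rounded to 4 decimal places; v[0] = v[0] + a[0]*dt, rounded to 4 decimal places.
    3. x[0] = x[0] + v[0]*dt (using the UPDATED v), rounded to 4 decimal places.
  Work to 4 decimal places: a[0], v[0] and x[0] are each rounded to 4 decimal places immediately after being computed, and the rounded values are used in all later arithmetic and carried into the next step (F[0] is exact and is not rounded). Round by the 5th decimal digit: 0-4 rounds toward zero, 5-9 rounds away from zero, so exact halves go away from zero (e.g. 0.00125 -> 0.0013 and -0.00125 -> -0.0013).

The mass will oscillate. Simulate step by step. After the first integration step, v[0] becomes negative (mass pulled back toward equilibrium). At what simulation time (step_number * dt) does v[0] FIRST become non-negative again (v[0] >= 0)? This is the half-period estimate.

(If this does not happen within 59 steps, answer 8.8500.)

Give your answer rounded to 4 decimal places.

Step 0: x=[7.2000] v=[0.0000]
Step 1: x=[7.1287] v=[-0.4752]
Step 2: x=[6.9891] v=[-0.9305]
Step 3: x=[6.7871] v=[-1.3468]
Step 4: x=[6.5311] v=[-1.7066]
Step 5: x=[6.2319] v=[-1.9948]
Step 6: x=[5.9020] v=[-2.1994]
Step 7: x=[5.5552] v=[-2.3118]
Step 8: x=[5.2061] v=[-2.3272]
Step 9: x=[4.8694] v=[-2.2450]
Step 10: x=[4.5591] v=[-2.0687]
Step 11: x=[4.2882] v=[-1.8057]
Step 12: x=[4.0682] v=[-1.4669]
Step 13: x=[3.9082] v=[-1.0666]
Step 14: x=[3.8150] v=[-0.6216]
Step 15: x=[3.7924] v=[-0.1506]
Step 16: x=[3.8414] v=[0.3267]
First v>=0 after going negative at step 16, time=2.4000

Answer: 2.4000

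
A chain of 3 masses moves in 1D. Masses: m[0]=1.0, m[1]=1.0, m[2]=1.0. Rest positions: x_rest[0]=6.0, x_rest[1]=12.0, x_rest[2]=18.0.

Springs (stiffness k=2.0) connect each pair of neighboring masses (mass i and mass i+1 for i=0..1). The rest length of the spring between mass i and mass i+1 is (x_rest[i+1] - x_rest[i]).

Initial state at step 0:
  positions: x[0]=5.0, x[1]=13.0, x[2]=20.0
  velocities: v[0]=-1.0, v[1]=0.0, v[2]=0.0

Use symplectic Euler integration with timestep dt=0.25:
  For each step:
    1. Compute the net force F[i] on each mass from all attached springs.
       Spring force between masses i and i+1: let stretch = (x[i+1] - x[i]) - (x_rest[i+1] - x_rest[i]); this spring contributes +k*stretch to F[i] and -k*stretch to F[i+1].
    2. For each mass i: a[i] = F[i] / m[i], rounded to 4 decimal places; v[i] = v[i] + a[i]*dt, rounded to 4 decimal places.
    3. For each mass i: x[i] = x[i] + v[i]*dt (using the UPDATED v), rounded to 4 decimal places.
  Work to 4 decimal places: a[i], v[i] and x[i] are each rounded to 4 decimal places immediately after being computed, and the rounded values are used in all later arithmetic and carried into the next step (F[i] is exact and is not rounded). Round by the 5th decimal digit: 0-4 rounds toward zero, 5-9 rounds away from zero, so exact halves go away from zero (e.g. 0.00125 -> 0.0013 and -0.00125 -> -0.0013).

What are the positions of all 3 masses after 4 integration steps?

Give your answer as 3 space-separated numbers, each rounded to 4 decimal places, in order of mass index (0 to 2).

Step 0: x=[5.0000 13.0000 20.0000] v=[-1.0000 0.0000 0.0000]
Step 1: x=[5.0000 12.8750 19.8750] v=[0.0000 -0.5000 -0.5000]
Step 2: x=[5.2344 12.6406 19.6250] v=[0.9375 -0.9375 -1.0000]
Step 3: x=[5.6446 12.3535 19.2520] v=[1.6406 -1.1484 -1.4922]
Step 4: x=[6.1434 12.0901 18.7666] v=[1.9951 -1.0536 -1.9415]

Answer: 6.1434 12.0901 18.7666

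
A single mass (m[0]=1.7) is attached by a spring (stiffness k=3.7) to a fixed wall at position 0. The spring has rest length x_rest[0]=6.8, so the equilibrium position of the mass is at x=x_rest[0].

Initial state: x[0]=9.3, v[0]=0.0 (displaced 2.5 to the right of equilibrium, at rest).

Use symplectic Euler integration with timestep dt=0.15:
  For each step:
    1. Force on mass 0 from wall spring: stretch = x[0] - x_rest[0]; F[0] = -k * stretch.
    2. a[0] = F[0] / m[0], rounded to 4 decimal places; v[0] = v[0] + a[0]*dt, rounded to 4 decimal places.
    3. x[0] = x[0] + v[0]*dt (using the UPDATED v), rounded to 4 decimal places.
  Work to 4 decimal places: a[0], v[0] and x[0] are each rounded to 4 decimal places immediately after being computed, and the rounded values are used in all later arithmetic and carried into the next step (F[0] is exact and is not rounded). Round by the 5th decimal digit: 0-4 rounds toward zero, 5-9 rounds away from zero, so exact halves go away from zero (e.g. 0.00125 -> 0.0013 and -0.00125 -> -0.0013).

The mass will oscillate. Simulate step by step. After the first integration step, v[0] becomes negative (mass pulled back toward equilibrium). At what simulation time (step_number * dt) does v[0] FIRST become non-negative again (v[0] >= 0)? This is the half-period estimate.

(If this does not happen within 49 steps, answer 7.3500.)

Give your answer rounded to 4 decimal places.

Step 0: x=[9.3000] v=[0.0000]
Step 1: x=[9.1776] v=[-0.8162]
Step 2: x=[8.9387] v=[-1.5924]
Step 3: x=[8.5951] v=[-2.2906]
Step 4: x=[8.1636] v=[-2.8767]
Step 5: x=[7.6653] v=[-3.3219]
Step 6: x=[7.1246] v=[-3.6044]
Step 7: x=[6.5680] v=[-3.7104]
Step 8: x=[6.0228] v=[-3.6347]
Step 9: x=[5.5157] v=[-3.3810]
Step 10: x=[5.0714] v=[-2.9617]
Step 11: x=[4.7118] v=[-2.3974]
Step 12: x=[4.4544] v=[-1.7157]
Step 13: x=[4.3119] v=[-0.9499]
Step 14: x=[4.2913] v=[-0.1376]
Step 15: x=[4.3935] v=[0.6814]
First v>=0 after going negative at step 15, time=2.2500

Answer: 2.2500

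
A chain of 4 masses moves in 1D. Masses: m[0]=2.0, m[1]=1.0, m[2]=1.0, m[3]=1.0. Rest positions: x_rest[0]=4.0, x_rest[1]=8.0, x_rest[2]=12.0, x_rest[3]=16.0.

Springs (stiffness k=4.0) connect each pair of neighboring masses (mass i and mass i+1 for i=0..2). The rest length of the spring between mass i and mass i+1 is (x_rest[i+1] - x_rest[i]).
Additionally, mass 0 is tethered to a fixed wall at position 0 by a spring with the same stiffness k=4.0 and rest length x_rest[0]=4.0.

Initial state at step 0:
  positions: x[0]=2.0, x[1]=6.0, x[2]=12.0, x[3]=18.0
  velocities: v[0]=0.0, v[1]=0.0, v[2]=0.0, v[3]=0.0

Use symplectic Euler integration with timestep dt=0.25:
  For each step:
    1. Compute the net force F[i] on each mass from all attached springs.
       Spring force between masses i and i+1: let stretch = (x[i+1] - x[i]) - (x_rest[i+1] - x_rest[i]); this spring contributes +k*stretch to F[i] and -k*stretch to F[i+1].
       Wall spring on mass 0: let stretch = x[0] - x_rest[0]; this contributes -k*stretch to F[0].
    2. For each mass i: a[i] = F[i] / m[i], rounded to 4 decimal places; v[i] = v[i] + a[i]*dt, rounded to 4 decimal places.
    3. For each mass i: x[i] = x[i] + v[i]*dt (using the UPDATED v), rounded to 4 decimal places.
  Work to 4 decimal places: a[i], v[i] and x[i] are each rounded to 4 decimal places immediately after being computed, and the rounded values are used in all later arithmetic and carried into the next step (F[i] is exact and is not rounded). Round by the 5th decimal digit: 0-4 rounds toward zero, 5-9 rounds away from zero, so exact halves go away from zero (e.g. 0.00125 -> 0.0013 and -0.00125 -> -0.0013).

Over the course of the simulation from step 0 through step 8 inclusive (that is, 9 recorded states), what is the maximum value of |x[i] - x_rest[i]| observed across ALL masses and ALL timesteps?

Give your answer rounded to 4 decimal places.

Answer: 2.3158

Derivation:
Step 0: x=[2.0000 6.0000 12.0000 18.0000] v=[0.0000 0.0000 0.0000 0.0000]
Step 1: x=[2.2500 6.5000 12.0000 17.5000] v=[1.0000 2.0000 0.0000 -2.0000]
Step 2: x=[2.7500 7.3125 12.0000 16.6250] v=[2.0000 3.2500 0.0000 -3.5000]
Step 3: x=[3.4766 8.1563 11.9844 15.5938] v=[2.9063 3.3750 -0.0625 -4.1250]
Step 4: x=[4.3536 8.7872 11.9141 14.6602] v=[3.5079 2.5234 -0.2812 -3.7344]
Step 5: x=[5.2406 9.0914 11.7486 14.0401] v=[3.5479 1.2167 -0.6620 -2.4805]
Step 6: x=[5.9539 9.0972 11.4917 13.8471] v=[2.8530 0.0231 -1.0277 -0.7720]
Step 7: x=[6.3158 8.9158 11.2250 14.0653] v=[1.4477 -0.7257 -1.0668 0.8726]
Step 8: x=[6.2133 8.6617 11.0911 14.5734] v=[-0.4102 -1.0165 -0.5357 2.0323]
Max displacement = 2.3158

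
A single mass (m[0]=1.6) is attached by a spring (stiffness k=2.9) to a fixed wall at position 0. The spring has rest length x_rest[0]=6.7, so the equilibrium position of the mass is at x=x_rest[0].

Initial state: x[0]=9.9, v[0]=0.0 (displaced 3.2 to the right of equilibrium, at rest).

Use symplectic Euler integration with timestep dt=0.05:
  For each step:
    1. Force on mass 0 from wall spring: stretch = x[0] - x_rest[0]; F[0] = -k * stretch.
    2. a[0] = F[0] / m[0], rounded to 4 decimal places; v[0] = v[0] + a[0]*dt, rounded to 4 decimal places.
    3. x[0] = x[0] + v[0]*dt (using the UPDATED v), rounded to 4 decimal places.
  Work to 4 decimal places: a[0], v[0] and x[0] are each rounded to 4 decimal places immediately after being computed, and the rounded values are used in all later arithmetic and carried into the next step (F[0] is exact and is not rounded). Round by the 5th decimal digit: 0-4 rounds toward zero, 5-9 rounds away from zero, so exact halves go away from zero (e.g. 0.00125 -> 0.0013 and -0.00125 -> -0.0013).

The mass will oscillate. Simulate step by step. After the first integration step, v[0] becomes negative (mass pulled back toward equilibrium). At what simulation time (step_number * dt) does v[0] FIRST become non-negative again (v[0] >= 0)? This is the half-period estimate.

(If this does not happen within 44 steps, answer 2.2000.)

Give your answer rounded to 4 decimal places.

Step 0: x=[9.9000] v=[0.0000]
Step 1: x=[9.8855] v=[-0.2900]
Step 2: x=[9.8566] v=[-0.5787]
Step 3: x=[9.8134] v=[-0.8648]
Step 4: x=[9.7561] v=[-1.1470]
Step 5: x=[9.6849] v=[-1.4240]
Step 6: x=[9.6002] v=[-1.6945]
Step 7: x=[9.5023] v=[-1.9573]
Step 8: x=[9.3917] v=[-2.2113]
Step 9: x=[9.2689] v=[-2.4552]
Step 10: x=[9.1345] v=[-2.6880]
Step 11: x=[8.9891] v=[-2.9086]
Step 12: x=[8.8333] v=[-3.1161]
Step 13: x=[8.6678] v=[-3.3094]
Step 14: x=[8.4934] v=[-3.4877]
Step 15: x=[8.3109] v=[-3.6502]
Step 16: x=[8.1211] v=[-3.7962]
Step 17: x=[7.9249] v=[-3.9250]
Step 18: x=[7.7231] v=[-4.0360]
Step 19: x=[7.5167] v=[-4.1287]
Step 20: x=[7.3066] v=[-4.2027]
Step 21: x=[7.0937] v=[-4.2577]
Step 22: x=[6.8790] v=[-4.2934]
Step 23: x=[6.6635] v=[-4.3096]
Step 24: x=[6.4482] v=[-4.3063]
Step 25: x=[6.2340] v=[-4.2835]
Step 26: x=[6.0219] v=[-4.2413]
Step 27: x=[5.8129] v=[-4.1798]
Step 28: x=[5.6079] v=[-4.0994]
Step 29: x=[5.4079] v=[-4.0004]
Step 30: x=[5.2137] v=[-3.8833]
Step 31: x=[5.0263] v=[-3.7486]
Step 32: x=[4.8465] v=[-3.5969]
Step 33: x=[4.6751] v=[-3.4289]
Step 34: x=[4.5128] v=[-3.2454]
Step 35: x=[4.3604] v=[-3.0472]
Step 36: x=[4.2186] v=[-2.8352]
Step 37: x=[4.0881] v=[-2.6103]
Step 38: x=[3.9694] v=[-2.3736]
Step 39: x=[3.8631] v=[-2.1261]
Step 40: x=[3.7697] v=[-1.8690]
Step 41: x=[3.6895] v=[-1.6034]
Step 42: x=[3.6230] v=[-1.3306]
Step 43: x=[3.5704] v=[-1.0517]
Step 44: x=[3.5320] v=[-0.7681]
v[0] did not become non-negative within 44 steps; using fallback time=2.2000

Answer: 2.2000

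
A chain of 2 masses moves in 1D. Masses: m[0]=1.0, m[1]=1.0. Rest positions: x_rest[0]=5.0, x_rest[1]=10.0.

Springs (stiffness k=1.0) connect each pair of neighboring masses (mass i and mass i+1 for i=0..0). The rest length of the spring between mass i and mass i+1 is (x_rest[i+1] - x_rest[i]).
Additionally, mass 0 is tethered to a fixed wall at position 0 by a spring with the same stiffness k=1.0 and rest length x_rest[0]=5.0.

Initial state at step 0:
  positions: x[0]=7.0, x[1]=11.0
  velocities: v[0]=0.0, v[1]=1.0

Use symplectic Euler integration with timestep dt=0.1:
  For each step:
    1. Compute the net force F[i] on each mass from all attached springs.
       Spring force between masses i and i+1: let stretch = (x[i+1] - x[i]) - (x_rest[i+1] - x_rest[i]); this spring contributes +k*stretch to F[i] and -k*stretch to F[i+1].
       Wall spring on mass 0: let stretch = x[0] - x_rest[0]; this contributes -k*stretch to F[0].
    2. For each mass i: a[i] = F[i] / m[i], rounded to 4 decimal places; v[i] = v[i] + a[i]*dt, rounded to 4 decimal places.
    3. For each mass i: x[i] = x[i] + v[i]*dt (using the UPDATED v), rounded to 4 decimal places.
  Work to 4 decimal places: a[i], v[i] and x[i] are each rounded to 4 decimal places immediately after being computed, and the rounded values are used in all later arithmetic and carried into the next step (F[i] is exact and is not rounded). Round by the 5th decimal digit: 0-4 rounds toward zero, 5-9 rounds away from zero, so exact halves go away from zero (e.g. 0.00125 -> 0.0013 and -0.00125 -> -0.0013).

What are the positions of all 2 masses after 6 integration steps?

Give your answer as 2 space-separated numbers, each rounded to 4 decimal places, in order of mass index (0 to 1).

Step 0: x=[7.0000 11.0000] v=[0.0000 1.0000]
Step 1: x=[6.9700 11.1100] v=[-0.3000 1.1000]
Step 2: x=[6.9117 11.2286] v=[-0.5830 1.1860]
Step 3: x=[6.8275 11.3540] v=[-0.8425 1.2543]
Step 4: x=[6.7202 11.4842] v=[-1.0726 1.3017]
Step 5: x=[6.5934 11.6167] v=[-1.2682 1.3253]
Step 6: x=[6.4509 11.7490] v=[-1.4252 1.3230]

Answer: 6.4509 11.7490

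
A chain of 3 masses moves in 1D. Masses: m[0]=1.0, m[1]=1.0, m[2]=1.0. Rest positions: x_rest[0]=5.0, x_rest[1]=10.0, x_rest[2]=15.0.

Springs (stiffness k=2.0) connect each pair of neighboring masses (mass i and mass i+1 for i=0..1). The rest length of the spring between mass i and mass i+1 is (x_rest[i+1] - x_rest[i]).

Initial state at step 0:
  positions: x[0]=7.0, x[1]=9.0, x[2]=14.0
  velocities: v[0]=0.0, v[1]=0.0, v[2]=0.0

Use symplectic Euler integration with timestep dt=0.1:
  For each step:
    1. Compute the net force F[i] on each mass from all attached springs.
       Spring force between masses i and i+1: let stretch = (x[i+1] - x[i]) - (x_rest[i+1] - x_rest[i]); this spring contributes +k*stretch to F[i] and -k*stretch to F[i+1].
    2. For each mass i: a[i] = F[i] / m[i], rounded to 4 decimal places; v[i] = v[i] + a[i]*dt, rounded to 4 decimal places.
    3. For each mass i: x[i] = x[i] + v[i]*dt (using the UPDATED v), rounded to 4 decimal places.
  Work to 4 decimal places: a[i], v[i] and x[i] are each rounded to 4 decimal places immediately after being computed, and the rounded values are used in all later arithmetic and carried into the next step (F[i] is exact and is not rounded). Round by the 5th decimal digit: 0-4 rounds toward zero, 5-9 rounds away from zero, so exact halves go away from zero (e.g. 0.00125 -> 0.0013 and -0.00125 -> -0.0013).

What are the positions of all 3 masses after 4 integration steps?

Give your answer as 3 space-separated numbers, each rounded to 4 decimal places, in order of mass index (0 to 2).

Answer: 6.4352 9.5475 14.0173

Derivation:
Step 0: x=[7.0000 9.0000 14.0000] v=[0.0000 0.0000 0.0000]
Step 1: x=[6.9400 9.0600 14.0000] v=[-0.6000 0.6000 0.0000]
Step 2: x=[6.8224 9.1764 14.0012] v=[-1.1760 1.1640 0.0120]
Step 3: x=[6.6519 9.3422 14.0059] v=[-1.7052 1.6582 0.0470]
Step 4: x=[6.4352 9.5475 14.0173] v=[-2.1671 2.0529 0.1143]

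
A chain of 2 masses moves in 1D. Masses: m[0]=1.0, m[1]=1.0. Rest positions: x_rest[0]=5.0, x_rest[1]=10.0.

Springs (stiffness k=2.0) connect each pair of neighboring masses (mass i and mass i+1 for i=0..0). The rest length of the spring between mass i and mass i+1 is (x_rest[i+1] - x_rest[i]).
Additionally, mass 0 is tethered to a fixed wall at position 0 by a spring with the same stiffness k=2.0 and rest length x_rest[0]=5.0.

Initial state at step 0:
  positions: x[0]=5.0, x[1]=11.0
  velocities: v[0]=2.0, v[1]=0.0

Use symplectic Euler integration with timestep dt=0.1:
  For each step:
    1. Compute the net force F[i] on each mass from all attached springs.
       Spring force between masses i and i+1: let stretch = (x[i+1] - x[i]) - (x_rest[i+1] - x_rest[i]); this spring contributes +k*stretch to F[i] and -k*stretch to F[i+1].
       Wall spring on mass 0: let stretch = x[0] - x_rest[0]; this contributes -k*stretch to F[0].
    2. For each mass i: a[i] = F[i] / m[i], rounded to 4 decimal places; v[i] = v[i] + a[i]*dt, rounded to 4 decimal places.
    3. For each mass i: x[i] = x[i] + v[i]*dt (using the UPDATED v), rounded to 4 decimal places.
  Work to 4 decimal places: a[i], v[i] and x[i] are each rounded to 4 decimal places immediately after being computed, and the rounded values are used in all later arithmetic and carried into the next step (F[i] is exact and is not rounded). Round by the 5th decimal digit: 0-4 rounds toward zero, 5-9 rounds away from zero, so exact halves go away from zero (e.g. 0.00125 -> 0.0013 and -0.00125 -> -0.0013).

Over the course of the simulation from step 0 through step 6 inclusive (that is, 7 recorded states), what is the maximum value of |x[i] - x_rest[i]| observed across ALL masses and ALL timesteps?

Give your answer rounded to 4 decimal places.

Step 0: x=[5.0000 11.0000] v=[2.0000 0.0000]
Step 1: x=[5.2200 10.9800] v=[2.2000 -0.2000]
Step 2: x=[5.4508 10.9448] v=[2.3080 -0.3520]
Step 3: x=[5.6825 10.8997] v=[2.3166 -0.4508]
Step 4: x=[5.9049 10.8503] v=[2.2235 -0.4942]
Step 5: x=[6.1081 10.8020] v=[2.0316 -0.4833]
Step 6: x=[6.2830 10.7598] v=[1.7488 -0.4221]
Max displacement = 1.2830

Answer: 1.2830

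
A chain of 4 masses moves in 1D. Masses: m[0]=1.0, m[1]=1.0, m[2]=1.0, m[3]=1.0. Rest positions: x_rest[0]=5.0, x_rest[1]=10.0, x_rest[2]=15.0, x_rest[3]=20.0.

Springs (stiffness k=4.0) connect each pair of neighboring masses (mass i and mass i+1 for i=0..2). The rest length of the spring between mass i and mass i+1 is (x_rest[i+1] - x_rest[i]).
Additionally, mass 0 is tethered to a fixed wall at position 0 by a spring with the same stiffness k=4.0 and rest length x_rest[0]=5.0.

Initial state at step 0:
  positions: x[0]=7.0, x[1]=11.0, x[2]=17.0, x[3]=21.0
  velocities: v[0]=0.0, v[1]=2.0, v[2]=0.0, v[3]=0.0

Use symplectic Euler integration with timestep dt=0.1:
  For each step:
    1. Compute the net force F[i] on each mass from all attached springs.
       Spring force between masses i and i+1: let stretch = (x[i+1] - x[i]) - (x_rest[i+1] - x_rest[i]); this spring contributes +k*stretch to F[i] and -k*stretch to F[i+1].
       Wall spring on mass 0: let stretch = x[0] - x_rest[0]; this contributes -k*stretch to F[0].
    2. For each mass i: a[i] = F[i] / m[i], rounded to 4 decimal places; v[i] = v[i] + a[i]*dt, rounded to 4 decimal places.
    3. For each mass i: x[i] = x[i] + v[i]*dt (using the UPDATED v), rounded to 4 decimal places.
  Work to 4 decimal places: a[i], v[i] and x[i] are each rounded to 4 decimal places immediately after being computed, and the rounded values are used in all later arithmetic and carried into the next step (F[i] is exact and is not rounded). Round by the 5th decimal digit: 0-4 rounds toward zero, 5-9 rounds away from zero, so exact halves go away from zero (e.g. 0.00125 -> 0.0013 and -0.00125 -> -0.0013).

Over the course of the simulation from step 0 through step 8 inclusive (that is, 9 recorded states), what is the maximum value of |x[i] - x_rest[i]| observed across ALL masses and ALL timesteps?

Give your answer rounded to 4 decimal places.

Step 0: x=[7.0000 11.0000 17.0000 21.0000] v=[0.0000 2.0000 0.0000 0.0000]
Step 1: x=[6.8800 11.2800 16.9200 21.0400] v=[-1.2000 2.8000 -0.8000 0.4000]
Step 2: x=[6.6608 11.6096 16.7792 21.1152] v=[-2.1920 3.2960 -1.4080 0.7520]
Step 3: x=[6.3731 11.9480 16.6051 21.2170] v=[-2.8768 3.3843 -1.7414 1.0176]
Step 4: x=[6.0535 12.2497 16.4292 21.3343] v=[-3.1961 3.0172 -1.7595 1.1728]
Step 5: x=[5.7396 12.4708 16.2823 21.4554] v=[-3.1390 2.2105 -1.4693 1.2108]
Step 6: x=[5.4654 12.5751 16.1898 21.5696] v=[-2.7424 1.0426 -0.9247 1.1416]
Step 7: x=[5.2569 12.5396 16.1679 21.6686] v=[-2.0847 -0.3554 -0.2187 0.9897]
Step 8: x=[5.1295 12.3579 16.2209 21.7475] v=[-1.2744 -1.8172 0.5303 0.7894]
Max displacement = 2.5751

Answer: 2.5751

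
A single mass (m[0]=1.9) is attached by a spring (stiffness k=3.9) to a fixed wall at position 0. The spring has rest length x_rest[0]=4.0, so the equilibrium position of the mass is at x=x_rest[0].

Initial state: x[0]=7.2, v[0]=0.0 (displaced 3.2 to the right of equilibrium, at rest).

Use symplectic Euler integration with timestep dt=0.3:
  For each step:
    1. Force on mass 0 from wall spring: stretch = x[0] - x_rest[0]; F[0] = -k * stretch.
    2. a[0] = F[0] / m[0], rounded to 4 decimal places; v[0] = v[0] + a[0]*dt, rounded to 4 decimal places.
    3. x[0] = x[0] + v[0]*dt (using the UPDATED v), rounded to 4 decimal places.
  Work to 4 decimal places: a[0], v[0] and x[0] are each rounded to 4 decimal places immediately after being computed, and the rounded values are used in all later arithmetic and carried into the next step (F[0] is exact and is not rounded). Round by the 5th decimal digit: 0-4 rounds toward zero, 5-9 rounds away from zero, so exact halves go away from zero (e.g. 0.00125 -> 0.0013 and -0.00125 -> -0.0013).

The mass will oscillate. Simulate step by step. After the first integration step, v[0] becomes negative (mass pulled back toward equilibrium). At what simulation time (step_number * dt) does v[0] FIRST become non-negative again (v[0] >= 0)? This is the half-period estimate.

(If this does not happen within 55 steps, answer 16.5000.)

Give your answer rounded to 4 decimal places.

Step 0: x=[7.2000] v=[0.0000]
Step 1: x=[6.6089] v=[-1.9705]
Step 2: x=[5.5358] v=[-3.5770]
Step 3: x=[4.1790] v=[-4.5227]
Step 4: x=[2.7891] v=[-4.6329]
Step 5: x=[1.6229] v=[-3.8873]
Step 6: x=[0.8959] v=[-2.4235]
Step 7: x=[0.7423] v=[-0.5120]
Step 8: x=[1.1905] v=[1.4941]
First v>=0 after going negative at step 8, time=2.4000

Answer: 2.4000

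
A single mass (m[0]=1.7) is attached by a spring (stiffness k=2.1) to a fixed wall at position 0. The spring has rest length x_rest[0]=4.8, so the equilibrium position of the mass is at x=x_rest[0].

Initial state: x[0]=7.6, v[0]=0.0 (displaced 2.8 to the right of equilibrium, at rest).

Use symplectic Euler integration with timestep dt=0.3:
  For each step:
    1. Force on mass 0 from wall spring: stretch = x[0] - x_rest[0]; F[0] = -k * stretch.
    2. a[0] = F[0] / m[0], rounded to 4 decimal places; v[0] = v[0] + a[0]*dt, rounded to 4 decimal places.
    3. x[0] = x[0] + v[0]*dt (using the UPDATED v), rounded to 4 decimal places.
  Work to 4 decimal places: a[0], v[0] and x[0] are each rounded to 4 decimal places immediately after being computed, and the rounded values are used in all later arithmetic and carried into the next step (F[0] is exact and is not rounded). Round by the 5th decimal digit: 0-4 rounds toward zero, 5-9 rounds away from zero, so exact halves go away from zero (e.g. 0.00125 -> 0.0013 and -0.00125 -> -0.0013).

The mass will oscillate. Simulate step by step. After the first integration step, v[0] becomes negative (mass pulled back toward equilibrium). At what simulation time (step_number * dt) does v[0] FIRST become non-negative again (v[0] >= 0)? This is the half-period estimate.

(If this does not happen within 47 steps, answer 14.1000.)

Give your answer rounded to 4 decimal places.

Step 0: x=[7.6000] v=[0.0000]
Step 1: x=[7.2887] v=[-1.0376]
Step 2: x=[6.7007] v=[-1.9599]
Step 3: x=[5.9014] v=[-2.6643]
Step 4: x=[4.9797] v=[-3.0725]
Step 5: x=[4.0380] v=[-3.1391]
Step 6: x=[3.1810] v=[-2.8567]
Step 7: x=[2.5040] v=[-2.2567]
Step 8: x=[2.0823] v=[-1.4058]
Step 9: x=[1.9627] v=[-0.3986]
Step 10: x=[2.1586] v=[0.6529]
First v>=0 after going negative at step 10, time=3.0000

Answer: 3.0000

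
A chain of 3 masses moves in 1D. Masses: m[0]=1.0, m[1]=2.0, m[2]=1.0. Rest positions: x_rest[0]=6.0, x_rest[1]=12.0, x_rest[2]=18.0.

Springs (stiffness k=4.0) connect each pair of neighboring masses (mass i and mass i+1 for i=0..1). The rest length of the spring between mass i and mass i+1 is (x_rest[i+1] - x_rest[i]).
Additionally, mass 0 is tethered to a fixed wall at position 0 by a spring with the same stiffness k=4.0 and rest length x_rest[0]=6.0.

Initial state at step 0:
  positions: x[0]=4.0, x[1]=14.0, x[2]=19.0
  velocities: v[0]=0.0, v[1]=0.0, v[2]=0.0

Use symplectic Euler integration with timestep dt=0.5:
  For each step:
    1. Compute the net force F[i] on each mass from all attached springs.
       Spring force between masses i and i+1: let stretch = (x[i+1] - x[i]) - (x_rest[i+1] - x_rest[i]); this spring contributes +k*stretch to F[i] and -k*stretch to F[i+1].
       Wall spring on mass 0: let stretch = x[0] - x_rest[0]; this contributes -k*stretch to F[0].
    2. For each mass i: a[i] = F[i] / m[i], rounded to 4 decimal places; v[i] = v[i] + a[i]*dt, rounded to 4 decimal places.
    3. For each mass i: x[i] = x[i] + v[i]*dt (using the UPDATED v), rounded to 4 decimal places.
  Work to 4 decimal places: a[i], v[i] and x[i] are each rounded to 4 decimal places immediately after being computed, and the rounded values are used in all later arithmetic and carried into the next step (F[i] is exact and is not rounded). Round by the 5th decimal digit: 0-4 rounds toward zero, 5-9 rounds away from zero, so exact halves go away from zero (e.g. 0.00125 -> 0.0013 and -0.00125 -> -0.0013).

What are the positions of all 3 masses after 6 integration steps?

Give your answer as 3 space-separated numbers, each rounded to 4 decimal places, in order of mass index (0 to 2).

Answer: 3.2500 12.2500 16.0000

Derivation:
Step 0: x=[4.0000 14.0000 19.0000] v=[0.0000 0.0000 0.0000]
Step 1: x=[10.0000 11.5000 20.0000] v=[12.0000 -5.0000 2.0000]
Step 2: x=[7.5000 12.5000 18.5000] v=[-5.0000 2.0000 -3.0000]
Step 3: x=[2.5000 14.0000 17.0000] v=[-10.0000 3.0000 -3.0000]
Step 4: x=[6.5000 11.2500 18.5000] v=[8.0000 -5.5000 3.0000]
Step 5: x=[8.7500 9.7500 18.7500] v=[4.5000 -3.0000 0.5000]
Step 6: x=[3.2500 12.2500 16.0000] v=[-11.0000 5.0000 -5.5000]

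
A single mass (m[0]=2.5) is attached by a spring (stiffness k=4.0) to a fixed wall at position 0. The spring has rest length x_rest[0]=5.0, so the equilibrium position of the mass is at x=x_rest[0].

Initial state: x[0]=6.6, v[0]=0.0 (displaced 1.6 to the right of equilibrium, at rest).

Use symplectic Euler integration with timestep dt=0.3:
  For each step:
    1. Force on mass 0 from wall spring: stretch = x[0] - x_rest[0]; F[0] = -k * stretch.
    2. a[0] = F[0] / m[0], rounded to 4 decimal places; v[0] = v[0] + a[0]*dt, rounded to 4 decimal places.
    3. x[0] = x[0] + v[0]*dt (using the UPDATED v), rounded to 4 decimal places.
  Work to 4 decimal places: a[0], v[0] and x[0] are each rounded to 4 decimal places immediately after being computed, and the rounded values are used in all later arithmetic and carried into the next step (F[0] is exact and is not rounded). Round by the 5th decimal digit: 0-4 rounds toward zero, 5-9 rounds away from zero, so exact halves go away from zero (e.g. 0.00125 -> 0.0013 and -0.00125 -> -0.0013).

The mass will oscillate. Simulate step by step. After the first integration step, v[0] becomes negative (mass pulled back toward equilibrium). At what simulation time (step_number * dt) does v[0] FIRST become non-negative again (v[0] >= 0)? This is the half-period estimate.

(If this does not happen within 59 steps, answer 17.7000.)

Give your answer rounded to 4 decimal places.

Step 0: x=[6.6000] v=[0.0000]
Step 1: x=[6.3696] v=[-0.7680]
Step 2: x=[5.9420] v=[-1.4254]
Step 3: x=[5.3787] v=[-1.8776]
Step 4: x=[4.7609] v=[-2.0594]
Step 5: x=[4.1775] v=[-1.9446]
Step 6: x=[3.7126] v=[-1.5498]
Step 7: x=[3.4330] v=[-0.9319]
Step 8: x=[3.3791] v=[-0.1797]
Step 9: x=[3.5586] v=[0.5983]
First v>=0 after going negative at step 9, time=2.7000

Answer: 2.7000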